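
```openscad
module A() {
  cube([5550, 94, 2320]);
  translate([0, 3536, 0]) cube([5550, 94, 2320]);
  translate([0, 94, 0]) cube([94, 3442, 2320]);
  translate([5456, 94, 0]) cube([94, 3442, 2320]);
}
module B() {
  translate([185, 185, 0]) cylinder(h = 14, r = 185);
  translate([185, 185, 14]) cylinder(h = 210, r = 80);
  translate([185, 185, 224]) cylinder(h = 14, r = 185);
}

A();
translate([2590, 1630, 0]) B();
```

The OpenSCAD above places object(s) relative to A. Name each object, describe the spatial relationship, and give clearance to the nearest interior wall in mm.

Clearances: x = 2496, y = 1536; minimum 1536 mm.

A is a house frame. B is a spool. The spool sits inside the house frame, centred. The clearance to the nearest interior wall is 1536 mm.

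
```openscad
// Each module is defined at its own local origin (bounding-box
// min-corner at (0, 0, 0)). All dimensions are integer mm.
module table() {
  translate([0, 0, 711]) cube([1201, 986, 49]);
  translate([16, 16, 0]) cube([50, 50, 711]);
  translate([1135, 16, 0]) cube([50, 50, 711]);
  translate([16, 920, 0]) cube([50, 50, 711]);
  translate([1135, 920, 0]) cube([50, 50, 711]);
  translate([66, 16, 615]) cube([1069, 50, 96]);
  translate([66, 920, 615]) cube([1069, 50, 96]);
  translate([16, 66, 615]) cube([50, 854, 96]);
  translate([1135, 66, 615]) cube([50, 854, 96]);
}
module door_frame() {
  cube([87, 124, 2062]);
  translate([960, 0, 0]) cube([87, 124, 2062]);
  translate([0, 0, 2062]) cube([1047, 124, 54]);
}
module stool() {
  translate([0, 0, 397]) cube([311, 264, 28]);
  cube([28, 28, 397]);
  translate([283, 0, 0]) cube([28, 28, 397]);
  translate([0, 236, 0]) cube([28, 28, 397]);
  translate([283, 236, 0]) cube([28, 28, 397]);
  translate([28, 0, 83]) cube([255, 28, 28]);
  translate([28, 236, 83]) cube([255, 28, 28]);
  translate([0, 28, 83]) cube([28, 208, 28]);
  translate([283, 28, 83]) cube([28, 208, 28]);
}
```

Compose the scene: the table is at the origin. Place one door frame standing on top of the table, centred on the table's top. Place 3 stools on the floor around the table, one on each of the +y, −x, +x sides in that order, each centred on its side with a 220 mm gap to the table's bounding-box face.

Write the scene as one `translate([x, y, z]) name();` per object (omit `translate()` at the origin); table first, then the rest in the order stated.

table();
translate([77, 431, 760]) door_frame();
translate([445, 1206, 0]) stool();
translate([-531, 361, 0]) stool();
translate([1421, 361, 0]) stool();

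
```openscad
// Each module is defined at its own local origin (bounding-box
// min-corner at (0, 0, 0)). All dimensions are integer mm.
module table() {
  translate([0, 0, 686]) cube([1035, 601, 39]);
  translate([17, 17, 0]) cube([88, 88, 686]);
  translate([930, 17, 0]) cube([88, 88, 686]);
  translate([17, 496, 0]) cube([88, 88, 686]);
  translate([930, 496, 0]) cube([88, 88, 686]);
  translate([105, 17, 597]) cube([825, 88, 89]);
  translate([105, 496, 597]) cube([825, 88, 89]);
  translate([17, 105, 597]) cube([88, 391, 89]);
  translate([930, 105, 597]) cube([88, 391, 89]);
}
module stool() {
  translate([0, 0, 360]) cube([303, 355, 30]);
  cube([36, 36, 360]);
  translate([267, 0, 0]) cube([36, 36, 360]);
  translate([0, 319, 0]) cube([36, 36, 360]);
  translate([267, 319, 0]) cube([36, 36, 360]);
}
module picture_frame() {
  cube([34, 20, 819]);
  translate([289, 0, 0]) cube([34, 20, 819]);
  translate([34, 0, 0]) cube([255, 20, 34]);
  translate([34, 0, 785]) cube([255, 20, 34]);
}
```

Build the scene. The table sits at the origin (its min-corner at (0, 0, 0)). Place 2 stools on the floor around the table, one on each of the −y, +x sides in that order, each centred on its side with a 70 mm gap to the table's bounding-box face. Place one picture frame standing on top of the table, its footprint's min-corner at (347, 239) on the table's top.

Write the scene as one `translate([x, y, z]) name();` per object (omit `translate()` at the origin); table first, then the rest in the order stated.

table();
translate([366, -425, 0]) stool();
translate([1105, 123, 0]) stool();
translate([347, 239, 725]) picture_frame();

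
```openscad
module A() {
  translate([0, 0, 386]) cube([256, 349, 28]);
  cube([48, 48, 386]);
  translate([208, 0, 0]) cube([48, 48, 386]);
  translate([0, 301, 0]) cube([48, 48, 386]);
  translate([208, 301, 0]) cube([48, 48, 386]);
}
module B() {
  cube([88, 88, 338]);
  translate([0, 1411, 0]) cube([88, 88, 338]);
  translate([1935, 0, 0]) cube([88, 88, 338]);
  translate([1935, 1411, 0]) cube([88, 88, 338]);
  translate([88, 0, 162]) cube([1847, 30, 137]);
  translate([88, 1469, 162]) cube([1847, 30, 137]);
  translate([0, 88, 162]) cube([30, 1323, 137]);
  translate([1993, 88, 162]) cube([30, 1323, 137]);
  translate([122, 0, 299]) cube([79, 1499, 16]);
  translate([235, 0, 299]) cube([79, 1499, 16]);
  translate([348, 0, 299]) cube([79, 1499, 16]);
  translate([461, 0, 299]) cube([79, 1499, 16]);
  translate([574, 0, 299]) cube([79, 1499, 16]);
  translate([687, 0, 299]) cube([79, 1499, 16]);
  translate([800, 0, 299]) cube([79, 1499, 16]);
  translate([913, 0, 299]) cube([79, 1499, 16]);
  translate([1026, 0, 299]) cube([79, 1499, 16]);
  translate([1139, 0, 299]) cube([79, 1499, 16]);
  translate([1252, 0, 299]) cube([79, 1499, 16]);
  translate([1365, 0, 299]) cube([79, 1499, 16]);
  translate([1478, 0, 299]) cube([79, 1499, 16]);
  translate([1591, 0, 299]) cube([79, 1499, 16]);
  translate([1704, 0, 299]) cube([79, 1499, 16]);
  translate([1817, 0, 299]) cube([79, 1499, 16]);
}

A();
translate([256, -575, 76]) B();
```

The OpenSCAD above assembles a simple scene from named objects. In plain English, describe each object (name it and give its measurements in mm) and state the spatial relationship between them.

A is a simple wooden stool: a rectangular seat 256 mm (x) by 349 mm (y), 28 mm thick, top face at z = 414 mm, on four square legs, each 48×48 mm in cross-section. The legs rest on z = 0, each flush with a corner of the seat.

B is a bed frame 2023 mm long (x) by 1499 mm wide (y). Four 88×88 mm corner posts, 338 mm tall, at the corners of the footprint. Four rails of 30 mm thickness and 137 mm height run between adjacent posts with their undersides at z = 162 mm, their outer faces flush with the outside of the frame (the two x-running rails run between the posts' inner faces; the two y-running rails run between the posts' inner faces). 16 slats, each 79 mm wide (x) and 16 mm thick, lie across the top of the two x-running rails, running the full 1499 mm width of the frame in y; the slats are evenly spaced along x between the inner faces of the end posts with equal gaps (rounded down to the nearest mm) at the −x end and between each pair — any rounding remainder accumulates at the +x end.

The bed frame is beside the stool with their tops flush at z = 414.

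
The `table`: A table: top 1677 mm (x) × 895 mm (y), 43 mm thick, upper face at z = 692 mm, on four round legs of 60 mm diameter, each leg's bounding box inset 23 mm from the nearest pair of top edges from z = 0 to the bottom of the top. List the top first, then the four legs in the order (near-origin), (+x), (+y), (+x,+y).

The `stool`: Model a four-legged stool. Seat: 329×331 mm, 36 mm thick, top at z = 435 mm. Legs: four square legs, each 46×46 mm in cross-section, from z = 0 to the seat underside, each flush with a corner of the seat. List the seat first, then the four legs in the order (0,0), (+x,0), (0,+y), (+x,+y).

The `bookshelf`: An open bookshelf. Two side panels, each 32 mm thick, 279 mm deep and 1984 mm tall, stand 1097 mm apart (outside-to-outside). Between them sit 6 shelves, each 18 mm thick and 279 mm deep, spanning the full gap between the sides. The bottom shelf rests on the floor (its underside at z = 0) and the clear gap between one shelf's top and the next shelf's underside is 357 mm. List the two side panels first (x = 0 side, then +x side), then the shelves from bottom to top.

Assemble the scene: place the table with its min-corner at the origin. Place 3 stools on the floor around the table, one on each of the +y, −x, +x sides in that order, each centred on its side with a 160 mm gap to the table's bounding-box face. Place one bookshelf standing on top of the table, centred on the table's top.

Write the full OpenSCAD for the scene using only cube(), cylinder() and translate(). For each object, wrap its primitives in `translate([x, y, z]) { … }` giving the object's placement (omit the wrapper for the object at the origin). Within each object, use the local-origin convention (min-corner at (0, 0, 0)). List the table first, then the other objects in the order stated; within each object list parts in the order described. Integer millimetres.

translate([0, 0, 649]) cube([1677, 895, 43]);
translate([53, 53, 0]) cylinder(h = 649, r = 30);
translate([1624, 53, 0]) cylinder(h = 649, r = 30);
translate([53, 842, 0]) cylinder(h = 649, r = 30);
translate([1624, 842, 0]) cylinder(h = 649, r = 30);
translate([674, 1055, 0]) {
  translate([0, 0, 399]) cube([329, 331, 36]);
  cube([46, 46, 399]);
  translate([283, 0, 0]) cube([46, 46, 399]);
  translate([0, 285, 0]) cube([46, 46, 399]);
  translate([283, 285, 0]) cube([46, 46, 399]);
}
translate([-489, 282, 0]) {
  translate([0, 0, 399]) cube([329, 331, 36]);
  cube([46, 46, 399]);
  translate([283, 0, 0]) cube([46, 46, 399]);
  translate([0, 285, 0]) cube([46, 46, 399]);
  translate([283, 285, 0]) cube([46, 46, 399]);
}
translate([1837, 282, 0]) {
  translate([0, 0, 399]) cube([329, 331, 36]);
  cube([46, 46, 399]);
  translate([283, 0, 0]) cube([46, 46, 399]);
  translate([0, 285, 0]) cube([46, 46, 399]);
  translate([283, 285, 0]) cube([46, 46, 399]);
}
translate([290, 308, 692]) {
  cube([32, 279, 1984]);
  translate([1065, 0, 0]) cube([32, 279, 1984]);
  translate([32, 0, 0]) cube([1033, 279, 18]);
  translate([32, 0, 375]) cube([1033, 279, 18]);
  translate([32, 0, 750]) cube([1033, 279, 18]);
  translate([32, 0, 1125]) cube([1033, 279, 18]);
  translate([32, 0, 1500]) cube([1033, 279, 18]);
  translate([32, 0, 1875]) cube([1033, 279, 18]);
}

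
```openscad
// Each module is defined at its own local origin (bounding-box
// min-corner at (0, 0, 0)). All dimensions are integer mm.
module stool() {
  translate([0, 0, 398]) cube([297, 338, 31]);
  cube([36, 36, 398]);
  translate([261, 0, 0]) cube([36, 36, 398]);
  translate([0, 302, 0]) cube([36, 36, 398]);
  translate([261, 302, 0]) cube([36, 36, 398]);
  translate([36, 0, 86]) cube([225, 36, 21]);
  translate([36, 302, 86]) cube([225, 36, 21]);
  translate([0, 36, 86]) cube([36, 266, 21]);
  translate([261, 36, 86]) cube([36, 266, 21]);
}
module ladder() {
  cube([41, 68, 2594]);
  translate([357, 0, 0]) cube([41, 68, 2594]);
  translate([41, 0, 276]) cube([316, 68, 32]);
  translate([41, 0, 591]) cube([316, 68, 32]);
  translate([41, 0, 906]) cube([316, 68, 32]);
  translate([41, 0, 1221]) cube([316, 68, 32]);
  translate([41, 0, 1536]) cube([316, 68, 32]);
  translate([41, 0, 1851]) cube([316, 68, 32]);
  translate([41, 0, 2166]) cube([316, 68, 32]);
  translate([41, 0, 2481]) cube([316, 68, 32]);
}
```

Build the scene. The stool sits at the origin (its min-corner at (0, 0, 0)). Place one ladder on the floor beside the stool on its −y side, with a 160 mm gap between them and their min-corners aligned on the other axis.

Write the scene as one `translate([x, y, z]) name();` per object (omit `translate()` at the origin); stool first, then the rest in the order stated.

stool();
translate([0, -228, 0]) ladder();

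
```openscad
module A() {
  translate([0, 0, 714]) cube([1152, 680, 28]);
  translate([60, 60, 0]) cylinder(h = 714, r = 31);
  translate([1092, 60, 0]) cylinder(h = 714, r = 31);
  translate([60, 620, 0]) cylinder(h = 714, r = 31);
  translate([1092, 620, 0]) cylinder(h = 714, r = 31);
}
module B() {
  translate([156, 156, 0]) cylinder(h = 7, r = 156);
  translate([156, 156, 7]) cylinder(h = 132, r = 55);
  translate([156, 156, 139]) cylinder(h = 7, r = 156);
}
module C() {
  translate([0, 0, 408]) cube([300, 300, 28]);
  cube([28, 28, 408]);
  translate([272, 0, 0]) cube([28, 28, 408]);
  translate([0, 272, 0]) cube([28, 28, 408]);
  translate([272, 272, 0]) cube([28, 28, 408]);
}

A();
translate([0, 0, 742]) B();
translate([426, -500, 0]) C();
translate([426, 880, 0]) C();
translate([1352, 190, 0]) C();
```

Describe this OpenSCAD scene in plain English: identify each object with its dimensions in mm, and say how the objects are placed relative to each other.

A is a rectangular dining table. The top is 1152×680×28 mm with its upper surface at z = 742 mm. It stands on four round legs of 62 mm diameter, each leg's bounding box inset 29 mm from the nearest pair of top edges, running from the floor to the underside of the top.

B is a spool: two coaxial disc flanges of radius 156 mm and thickness 7 mm, joined by a core cylinder of radius 55 mm and height 132 mm. The lower flange rests on z = 0 and the three cylinders share a vertical axis.

C is a simple wooden stool: a rectangular seat 300 mm (x) by 300 mm (y), 28 mm thick, top face at z = 436 mm, on four square legs, each 28×28 mm in cross-section. The legs rest on z = 0, each flush with a corner of the seat.

The spool is on top of the table. Three stools sit around the table at the −y, +y, +x sides.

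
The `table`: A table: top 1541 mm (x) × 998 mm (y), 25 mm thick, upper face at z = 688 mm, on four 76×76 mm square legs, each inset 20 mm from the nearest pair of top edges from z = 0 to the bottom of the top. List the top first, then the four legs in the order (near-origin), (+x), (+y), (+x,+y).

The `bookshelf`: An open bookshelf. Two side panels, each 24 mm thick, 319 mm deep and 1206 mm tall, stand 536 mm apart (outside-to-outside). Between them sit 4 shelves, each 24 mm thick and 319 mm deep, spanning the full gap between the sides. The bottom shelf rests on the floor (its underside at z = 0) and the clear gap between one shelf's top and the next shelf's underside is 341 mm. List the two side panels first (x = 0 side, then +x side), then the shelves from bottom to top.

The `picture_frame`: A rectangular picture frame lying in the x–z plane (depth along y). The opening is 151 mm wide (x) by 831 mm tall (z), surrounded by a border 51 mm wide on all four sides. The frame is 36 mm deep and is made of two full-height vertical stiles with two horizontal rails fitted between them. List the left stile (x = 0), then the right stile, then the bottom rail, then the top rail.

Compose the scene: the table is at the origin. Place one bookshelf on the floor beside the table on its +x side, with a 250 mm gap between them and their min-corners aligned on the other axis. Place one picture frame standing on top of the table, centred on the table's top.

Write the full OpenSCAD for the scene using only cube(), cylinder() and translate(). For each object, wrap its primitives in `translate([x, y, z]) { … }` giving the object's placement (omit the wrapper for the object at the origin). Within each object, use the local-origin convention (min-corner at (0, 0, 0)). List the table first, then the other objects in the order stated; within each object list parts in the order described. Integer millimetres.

translate([0, 0, 663]) cube([1541, 998, 25]);
translate([20, 20, 0]) cube([76, 76, 663]);
translate([1445, 20, 0]) cube([76, 76, 663]);
translate([20, 902, 0]) cube([76, 76, 663]);
translate([1445, 902, 0]) cube([76, 76, 663]);
translate([1791, 0, 0]) {
  cube([24, 319, 1206]);
  translate([512, 0, 0]) cube([24, 319, 1206]);
  translate([24, 0, 0]) cube([488, 319, 24]);
  translate([24, 0, 365]) cube([488, 319, 24]);
  translate([24, 0, 730]) cube([488, 319, 24]);
  translate([24, 0, 1095]) cube([488, 319, 24]);
}
translate([644, 481, 688]) {
  cube([51, 36, 933]);
  translate([202, 0, 0]) cube([51, 36, 933]);
  translate([51, 0, 0]) cube([151, 36, 51]);
  translate([51, 0, 882]) cube([151, 36, 51]);
}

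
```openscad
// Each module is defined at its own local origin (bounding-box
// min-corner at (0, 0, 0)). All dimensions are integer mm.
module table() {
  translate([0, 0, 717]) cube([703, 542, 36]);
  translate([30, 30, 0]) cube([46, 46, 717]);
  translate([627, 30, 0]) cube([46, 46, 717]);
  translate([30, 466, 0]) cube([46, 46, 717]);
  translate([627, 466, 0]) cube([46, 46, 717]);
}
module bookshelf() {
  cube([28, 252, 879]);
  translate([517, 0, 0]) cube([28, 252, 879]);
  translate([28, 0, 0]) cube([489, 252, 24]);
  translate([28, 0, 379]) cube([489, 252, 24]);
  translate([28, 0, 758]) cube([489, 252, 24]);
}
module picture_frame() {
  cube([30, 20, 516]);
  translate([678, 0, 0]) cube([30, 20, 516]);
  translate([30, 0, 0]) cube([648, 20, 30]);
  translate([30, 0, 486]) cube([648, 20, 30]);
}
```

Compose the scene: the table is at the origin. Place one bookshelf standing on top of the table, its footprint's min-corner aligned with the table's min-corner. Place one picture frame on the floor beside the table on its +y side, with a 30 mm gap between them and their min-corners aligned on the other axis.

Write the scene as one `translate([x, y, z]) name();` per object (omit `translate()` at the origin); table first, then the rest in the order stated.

table();
translate([0, 0, 753]) bookshelf();
translate([0, 572, 0]) picture_frame();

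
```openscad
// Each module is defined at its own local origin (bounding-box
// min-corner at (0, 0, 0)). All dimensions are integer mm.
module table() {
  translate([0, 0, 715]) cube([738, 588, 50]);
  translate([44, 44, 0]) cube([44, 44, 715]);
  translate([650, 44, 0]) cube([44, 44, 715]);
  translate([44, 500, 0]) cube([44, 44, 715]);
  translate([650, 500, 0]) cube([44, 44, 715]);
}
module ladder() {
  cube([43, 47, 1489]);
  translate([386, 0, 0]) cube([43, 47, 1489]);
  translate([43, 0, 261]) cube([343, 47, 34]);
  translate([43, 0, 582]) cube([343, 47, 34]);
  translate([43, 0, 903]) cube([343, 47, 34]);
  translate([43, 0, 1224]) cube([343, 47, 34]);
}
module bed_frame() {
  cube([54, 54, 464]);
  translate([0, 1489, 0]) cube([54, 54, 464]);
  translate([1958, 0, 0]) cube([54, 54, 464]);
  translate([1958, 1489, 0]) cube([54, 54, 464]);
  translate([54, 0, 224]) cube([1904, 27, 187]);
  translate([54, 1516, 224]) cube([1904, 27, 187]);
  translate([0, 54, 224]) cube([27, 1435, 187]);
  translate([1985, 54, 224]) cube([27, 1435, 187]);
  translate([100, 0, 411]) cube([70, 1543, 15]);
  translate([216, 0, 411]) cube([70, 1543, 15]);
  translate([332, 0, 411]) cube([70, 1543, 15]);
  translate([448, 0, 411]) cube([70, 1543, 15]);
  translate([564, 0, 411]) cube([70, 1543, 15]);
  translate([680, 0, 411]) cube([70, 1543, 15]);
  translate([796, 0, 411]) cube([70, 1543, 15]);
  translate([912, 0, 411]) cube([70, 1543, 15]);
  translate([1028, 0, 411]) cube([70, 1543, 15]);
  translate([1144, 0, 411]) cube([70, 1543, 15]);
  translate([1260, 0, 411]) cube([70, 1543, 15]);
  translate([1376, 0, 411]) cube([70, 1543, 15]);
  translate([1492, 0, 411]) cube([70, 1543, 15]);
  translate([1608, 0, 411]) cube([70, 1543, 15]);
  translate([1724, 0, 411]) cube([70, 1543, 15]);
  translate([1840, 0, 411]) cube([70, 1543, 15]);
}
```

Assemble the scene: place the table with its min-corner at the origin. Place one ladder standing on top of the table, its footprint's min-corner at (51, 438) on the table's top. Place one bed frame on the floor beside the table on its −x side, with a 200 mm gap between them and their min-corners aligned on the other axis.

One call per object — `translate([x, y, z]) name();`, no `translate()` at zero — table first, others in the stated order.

table();
translate([51, 438, 765]) ladder();
translate([-2212, 0, 0]) bed_frame();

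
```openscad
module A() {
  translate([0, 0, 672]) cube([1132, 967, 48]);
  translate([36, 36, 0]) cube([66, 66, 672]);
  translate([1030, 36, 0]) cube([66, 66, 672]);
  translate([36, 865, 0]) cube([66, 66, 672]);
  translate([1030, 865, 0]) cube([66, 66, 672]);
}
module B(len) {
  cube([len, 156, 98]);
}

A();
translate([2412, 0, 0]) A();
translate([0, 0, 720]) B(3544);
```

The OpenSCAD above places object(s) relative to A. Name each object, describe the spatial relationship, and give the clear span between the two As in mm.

A is a table. B is a beam. A beam spans the tops of two tables. The clear span between the two tables is 1280 mm.

Second table starts at x = 2412; first ends at x = 1132; clear span = 2412 − 1132 = 1280 mm.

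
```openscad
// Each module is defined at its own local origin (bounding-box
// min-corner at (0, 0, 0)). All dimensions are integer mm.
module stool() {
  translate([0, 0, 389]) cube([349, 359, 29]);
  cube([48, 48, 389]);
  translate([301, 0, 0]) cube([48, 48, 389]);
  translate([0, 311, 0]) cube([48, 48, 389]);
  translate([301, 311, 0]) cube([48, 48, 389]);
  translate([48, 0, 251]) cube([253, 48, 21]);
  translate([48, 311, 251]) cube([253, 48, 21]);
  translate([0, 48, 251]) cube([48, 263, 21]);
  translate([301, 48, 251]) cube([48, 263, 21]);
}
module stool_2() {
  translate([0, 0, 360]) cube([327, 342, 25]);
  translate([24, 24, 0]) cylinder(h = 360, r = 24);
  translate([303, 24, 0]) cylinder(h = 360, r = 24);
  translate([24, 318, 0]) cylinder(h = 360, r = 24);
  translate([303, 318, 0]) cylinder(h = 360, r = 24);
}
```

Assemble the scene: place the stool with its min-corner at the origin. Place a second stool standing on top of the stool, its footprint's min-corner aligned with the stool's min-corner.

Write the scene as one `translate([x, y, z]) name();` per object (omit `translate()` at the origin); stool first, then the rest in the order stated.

stool();
translate([0, 0, 418]) stool_2();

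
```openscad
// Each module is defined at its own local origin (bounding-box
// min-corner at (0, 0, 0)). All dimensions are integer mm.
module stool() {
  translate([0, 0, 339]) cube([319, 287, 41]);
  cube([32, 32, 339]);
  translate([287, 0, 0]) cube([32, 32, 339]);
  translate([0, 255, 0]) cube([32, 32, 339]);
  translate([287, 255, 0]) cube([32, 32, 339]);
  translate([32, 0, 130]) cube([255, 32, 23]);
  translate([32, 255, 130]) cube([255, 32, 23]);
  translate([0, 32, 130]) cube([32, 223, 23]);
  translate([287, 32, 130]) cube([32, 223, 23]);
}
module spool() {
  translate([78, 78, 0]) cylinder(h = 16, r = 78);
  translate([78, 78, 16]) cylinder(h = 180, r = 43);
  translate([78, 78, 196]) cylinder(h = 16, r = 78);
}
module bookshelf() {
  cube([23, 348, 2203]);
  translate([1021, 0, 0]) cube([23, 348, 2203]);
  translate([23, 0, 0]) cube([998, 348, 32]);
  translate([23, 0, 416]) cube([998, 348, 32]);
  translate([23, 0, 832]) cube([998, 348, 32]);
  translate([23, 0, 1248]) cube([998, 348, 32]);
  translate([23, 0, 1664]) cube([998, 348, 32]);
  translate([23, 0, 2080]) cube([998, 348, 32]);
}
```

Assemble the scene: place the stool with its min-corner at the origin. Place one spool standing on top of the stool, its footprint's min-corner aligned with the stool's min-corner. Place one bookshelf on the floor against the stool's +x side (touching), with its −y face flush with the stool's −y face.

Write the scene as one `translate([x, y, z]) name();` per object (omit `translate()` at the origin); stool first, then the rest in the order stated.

stool();
translate([0, 0, 380]) spool();
translate([319, 0, 0]) bookshelf();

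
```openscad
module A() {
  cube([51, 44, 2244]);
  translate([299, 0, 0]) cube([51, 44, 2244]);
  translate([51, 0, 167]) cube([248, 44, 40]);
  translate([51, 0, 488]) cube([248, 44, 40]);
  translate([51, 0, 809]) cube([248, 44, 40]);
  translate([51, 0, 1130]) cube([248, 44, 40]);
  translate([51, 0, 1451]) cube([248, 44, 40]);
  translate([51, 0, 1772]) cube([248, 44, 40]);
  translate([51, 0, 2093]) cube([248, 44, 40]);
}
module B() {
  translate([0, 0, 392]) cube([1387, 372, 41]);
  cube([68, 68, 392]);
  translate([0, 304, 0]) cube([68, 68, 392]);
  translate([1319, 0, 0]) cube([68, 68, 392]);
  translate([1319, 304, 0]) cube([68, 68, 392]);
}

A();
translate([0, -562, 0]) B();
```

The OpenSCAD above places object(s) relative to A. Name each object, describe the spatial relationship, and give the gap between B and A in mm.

A is a ladder. B is a bench. The bench is on the floor beside the ladder on its −y side. The gap between the bench and the ladder is 190 mm.

The bench's nearest face is 190 mm from the ladder's −y face.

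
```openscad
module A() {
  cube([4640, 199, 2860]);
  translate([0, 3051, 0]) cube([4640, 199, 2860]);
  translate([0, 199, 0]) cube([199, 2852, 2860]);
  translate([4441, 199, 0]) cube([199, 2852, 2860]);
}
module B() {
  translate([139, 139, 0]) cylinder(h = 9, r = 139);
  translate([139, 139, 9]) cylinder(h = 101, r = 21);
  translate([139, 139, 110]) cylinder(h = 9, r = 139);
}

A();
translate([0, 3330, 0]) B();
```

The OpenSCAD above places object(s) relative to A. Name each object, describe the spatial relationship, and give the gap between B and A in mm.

The spool's nearest face is 80 mm from the house frame's +y face.

A is a house frame. B is a spool. The spool is on the floor beside the house frame on its +y side. The gap between the spool and the house frame is 80 mm.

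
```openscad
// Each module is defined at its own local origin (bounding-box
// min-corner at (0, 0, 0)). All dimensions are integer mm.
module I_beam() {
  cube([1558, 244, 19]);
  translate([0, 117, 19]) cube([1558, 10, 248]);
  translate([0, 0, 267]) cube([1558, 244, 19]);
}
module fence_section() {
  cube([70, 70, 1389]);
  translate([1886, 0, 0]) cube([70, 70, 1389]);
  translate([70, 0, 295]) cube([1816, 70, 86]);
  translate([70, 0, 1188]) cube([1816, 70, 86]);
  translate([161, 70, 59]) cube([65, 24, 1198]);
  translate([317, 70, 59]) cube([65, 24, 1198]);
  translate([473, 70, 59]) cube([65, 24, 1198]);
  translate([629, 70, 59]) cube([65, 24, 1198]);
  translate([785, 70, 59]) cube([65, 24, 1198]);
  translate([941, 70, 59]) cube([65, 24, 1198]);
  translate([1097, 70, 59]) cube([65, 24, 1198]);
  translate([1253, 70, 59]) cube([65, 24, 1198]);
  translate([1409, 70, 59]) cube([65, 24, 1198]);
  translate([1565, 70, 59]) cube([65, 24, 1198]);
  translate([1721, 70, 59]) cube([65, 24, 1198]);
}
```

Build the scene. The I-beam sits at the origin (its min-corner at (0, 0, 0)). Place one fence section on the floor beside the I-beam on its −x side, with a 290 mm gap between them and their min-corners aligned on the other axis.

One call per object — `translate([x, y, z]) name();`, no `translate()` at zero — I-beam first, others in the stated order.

I_beam();
translate([-2246, 0, 0]) fence_section();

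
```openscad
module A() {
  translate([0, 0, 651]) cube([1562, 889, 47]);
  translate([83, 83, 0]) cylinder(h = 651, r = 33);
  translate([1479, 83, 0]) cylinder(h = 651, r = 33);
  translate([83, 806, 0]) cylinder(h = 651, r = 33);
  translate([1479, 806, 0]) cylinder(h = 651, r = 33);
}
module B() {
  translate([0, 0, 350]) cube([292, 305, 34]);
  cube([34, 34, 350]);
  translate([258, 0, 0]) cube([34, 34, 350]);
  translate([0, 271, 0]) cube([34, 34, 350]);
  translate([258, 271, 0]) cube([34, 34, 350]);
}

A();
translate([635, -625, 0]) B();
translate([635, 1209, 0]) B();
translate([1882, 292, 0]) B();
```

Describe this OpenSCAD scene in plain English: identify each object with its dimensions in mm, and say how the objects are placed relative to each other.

A is a rectangular dining table. The top is 1562×889×47 mm with its upper surface at z = 698 mm. It stands on four round legs of 66 mm diameter, each leg's bounding box inset 50 mm from the nearest pair of top edges, running from the floor to the underside of the top.

B is a four-legged stool. The seat is a 292×305×34 mm slab whose top surface is at z = 384 mm; four square legs, each 34×34 mm in cross-section, run from the floor (z = 0) to the underside of the seat, each flush with a corner of the seat.

Three stools sit around the table at the −y, +y, +x sides.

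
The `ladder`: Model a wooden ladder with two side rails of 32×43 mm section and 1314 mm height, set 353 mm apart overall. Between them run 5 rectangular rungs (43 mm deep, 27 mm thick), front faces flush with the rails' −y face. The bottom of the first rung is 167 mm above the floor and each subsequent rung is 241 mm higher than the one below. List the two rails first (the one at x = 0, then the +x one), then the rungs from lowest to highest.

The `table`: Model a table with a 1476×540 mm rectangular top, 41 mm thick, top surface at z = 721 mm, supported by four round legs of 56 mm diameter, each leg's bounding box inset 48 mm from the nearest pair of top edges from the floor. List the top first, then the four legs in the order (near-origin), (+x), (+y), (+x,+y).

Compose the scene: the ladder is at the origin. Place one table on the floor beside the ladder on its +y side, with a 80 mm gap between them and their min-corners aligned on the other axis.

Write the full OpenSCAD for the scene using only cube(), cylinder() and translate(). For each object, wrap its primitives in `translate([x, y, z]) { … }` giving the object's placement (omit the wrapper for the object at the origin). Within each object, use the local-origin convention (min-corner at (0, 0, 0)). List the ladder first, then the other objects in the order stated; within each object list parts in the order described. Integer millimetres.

cube([32, 43, 1314]);
translate([321, 0, 0]) cube([32, 43, 1314]);
translate([32, 0, 167]) cube([289, 43, 27]);
translate([32, 0, 408]) cube([289, 43, 27]);
translate([32, 0, 649]) cube([289, 43, 27]);
translate([32, 0, 890]) cube([289, 43, 27]);
translate([32, 0, 1131]) cube([289, 43, 27]);
translate([0, 123, 0]) {
  translate([0, 0, 680]) cube([1476, 540, 41]);
  translate([76, 76, 0]) cylinder(h = 680, r = 28);
  translate([1400, 76, 0]) cylinder(h = 680, r = 28);
  translate([76, 464, 0]) cylinder(h = 680, r = 28);
  translate([1400, 464, 0]) cylinder(h = 680, r = 28);
}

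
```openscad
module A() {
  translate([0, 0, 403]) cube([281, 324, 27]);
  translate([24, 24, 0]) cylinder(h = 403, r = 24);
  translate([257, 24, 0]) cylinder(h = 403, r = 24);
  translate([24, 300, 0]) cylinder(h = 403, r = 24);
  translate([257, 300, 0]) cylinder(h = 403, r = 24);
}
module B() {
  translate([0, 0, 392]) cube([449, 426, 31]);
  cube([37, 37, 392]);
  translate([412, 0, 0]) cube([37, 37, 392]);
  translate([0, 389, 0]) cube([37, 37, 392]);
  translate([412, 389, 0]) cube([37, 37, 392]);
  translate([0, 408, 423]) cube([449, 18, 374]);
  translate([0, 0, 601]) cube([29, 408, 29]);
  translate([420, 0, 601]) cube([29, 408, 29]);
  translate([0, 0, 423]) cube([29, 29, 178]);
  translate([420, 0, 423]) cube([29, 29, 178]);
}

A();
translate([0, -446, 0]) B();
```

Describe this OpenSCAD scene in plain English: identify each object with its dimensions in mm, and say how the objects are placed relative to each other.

A is a four-legged stool. The seat is 281×324 mm, 27 mm thick, top at z = 430 mm. It stands on four round legs, each 48 mm in diameter, from z = 0 to the seat underside, each leg's axis is inset half a diameter from the nearest pair of seat edges (so the leg's bounding box is flush with the corner).

B is a chair. The seat is a 449×426×31 mm slab with its top at z = 423 mm, on four 37×37 mm corner legs (flush with the seat edges, standing on z = 0). A flat backrest 18 mm thick, 374 mm tall, spans the full seat width and rises from the seat top along its +y edge, rear face flush with the rear of the seat. Two armrests of 29×29 mm section run along each side from the seat's front edge to the front of the backrest, top faces 207 mm above the seat top and outer faces flush with the seat's x-edges; a 29×29 mm post under the front of each armrest stands on the seat at the front corner.

The chair is on the floor beside the stool on its −y side.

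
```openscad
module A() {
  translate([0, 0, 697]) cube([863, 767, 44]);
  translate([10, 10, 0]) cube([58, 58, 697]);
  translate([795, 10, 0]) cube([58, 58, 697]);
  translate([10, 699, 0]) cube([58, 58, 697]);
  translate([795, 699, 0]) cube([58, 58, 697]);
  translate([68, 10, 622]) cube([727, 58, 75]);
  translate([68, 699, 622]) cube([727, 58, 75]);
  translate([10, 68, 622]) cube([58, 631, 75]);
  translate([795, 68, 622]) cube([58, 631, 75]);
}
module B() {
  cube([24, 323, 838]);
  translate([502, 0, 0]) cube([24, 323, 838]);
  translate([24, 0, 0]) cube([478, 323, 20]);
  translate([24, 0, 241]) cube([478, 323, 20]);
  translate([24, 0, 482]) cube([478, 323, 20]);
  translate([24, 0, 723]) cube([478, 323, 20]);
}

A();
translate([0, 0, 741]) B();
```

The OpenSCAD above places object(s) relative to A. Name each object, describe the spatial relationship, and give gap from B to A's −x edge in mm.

A is a table. B is a bookshelf. The bookshelf is on top of the table. The gap from the bookshelf to the table's −x edge is 0 mm.

The bookshelf's min-x is at 0; the table's min-x is 0; gap = 0 mm.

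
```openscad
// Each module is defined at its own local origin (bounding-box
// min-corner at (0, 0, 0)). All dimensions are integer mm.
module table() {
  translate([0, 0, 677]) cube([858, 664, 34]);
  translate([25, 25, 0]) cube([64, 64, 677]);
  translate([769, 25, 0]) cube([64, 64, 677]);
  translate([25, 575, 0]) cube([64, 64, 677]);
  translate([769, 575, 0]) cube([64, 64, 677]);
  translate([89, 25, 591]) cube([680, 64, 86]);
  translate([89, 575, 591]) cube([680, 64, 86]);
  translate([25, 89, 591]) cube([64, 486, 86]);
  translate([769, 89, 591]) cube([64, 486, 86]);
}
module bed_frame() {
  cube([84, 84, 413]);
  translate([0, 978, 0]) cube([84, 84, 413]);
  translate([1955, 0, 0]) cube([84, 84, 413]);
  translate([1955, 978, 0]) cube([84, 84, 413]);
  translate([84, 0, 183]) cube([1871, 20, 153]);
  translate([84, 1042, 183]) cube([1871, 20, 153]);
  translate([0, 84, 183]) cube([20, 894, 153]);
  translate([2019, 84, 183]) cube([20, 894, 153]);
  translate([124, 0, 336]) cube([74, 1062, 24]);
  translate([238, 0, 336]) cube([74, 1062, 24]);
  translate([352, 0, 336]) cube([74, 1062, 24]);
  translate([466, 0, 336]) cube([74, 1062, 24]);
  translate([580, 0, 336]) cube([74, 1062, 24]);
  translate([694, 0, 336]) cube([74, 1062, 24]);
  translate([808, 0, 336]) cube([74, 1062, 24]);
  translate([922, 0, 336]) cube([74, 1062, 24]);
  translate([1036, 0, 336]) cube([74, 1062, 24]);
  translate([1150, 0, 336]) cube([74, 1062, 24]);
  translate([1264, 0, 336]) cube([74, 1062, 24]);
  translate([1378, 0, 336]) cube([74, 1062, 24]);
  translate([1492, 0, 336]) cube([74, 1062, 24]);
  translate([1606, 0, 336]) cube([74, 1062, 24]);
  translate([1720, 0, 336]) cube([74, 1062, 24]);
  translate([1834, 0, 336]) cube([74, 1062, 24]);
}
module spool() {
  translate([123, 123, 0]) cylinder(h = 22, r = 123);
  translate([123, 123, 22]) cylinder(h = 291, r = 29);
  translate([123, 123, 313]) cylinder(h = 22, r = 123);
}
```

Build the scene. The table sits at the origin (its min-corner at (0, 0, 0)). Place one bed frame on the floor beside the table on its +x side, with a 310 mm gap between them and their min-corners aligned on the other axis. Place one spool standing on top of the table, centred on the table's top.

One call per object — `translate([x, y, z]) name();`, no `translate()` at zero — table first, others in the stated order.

table();
translate([1168, 0, 0]) bed_frame();
translate([306, 209, 711]) spool();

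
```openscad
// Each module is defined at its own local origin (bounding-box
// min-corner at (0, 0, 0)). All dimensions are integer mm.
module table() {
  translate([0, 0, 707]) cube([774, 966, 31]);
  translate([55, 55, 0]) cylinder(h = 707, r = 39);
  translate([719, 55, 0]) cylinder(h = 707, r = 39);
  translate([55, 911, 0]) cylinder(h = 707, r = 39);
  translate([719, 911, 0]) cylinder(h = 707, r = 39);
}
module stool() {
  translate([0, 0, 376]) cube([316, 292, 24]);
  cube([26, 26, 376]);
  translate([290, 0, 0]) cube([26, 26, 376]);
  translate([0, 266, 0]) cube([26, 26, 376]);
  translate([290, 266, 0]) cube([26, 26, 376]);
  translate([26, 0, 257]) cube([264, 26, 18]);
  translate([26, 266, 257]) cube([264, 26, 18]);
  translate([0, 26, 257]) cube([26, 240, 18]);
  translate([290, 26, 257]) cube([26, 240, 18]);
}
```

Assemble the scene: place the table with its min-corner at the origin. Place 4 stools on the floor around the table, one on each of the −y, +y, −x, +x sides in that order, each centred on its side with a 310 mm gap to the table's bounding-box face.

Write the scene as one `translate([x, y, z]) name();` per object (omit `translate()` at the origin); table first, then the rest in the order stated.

table();
translate([229, -602, 0]) stool();
translate([229, 1276, 0]) stool();
translate([-626, 337, 0]) stool();
translate([1084, 337, 0]) stool();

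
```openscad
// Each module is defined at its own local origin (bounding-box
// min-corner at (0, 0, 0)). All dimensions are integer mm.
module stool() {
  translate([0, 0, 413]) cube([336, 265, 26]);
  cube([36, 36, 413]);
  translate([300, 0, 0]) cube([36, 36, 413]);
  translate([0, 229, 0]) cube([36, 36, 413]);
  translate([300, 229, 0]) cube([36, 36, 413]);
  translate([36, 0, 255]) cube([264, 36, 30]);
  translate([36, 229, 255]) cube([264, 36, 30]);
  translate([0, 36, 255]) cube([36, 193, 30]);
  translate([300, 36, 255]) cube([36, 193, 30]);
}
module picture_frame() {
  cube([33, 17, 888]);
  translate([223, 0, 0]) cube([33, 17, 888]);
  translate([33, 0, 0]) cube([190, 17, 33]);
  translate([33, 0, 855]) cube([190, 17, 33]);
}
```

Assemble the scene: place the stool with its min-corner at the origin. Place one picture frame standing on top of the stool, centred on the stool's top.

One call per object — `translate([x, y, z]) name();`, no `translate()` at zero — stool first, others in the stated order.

stool();
translate([40, 124, 439]) picture_frame();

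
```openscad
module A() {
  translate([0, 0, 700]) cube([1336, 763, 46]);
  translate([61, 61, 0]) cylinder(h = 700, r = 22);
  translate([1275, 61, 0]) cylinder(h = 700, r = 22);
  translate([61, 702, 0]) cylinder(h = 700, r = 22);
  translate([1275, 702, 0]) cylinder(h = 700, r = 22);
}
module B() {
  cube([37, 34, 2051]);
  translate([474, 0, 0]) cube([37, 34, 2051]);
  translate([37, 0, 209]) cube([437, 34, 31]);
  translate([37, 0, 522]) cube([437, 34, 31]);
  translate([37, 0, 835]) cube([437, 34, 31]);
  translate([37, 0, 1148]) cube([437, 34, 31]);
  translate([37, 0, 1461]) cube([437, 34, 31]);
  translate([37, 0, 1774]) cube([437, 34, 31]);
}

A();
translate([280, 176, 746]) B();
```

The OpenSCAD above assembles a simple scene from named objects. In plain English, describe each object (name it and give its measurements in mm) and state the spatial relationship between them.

A is a rectangular dining table. The top is 1336×763×46 mm with its upper surface at z = 746 mm. It stands on four round legs of 44 mm diameter, each leg's bounding box inset 39 mm from the nearest pair of top edges, running from the floor to the underside of the top.

B is a straight ladder. Two 37×34 mm vertical rails, 2051 mm tall, stand 511 mm apart (outside-to-outside) with their front faces coplanar on the −y side. 6 rungs, each 34 mm deep and 31 mm tall, span between the inner faces of the rails, front faces flush with the rails. The lowest rung's underside is at z = 209 mm and rungs are spaced 313 mm apart (underside to underside).

The ladder is on top of the table.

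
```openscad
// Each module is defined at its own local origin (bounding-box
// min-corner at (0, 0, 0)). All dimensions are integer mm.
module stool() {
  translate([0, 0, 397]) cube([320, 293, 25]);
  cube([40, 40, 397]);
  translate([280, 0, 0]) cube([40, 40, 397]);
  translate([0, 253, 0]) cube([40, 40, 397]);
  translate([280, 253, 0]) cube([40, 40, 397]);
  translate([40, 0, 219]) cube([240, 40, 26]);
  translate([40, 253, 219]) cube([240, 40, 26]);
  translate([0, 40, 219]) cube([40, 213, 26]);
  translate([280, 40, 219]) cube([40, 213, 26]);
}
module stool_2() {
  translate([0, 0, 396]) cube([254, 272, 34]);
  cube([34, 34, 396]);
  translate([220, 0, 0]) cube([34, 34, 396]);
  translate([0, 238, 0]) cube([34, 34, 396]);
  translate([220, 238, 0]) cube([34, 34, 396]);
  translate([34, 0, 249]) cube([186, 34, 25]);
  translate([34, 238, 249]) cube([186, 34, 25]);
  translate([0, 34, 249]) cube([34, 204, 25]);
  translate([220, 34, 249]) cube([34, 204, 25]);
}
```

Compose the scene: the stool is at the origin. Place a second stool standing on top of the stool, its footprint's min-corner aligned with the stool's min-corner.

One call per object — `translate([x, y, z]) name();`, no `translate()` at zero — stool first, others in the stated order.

stool();
translate([0, 0, 422]) stool_2();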